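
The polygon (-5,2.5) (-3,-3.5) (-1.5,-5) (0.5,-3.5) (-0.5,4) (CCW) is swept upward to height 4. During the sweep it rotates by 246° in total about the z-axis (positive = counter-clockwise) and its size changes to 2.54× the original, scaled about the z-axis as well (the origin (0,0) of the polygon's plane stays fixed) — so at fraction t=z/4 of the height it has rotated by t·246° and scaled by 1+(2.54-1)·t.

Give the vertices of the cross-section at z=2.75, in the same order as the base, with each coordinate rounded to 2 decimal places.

t = z/height = 2.75/4 = 0.6875
s = 1 + (scale-1)·z/height = 1 + (2.54-1)·2.75/4 = 2.058750
θ = twist·z/height = 246°·2.75/4 = 169.1250° = 2.951788 rad
cos θ = -0.982041, sin θ = 0.188667 (intermediates below are computed at full precision and shown rounded to 5 d.p.)
v1: (-5,2.5) → rotate → (4.43854,-3.39844) → ×s → (9.13784,-6.99653) → (9.14,-7.00)
v2: (-3,-3.5) → rotate → (3.60646,2.87114) → ×s → (7.42479,5.91097) → (7.42,5.91)
v3: (-1.5,-5) → rotate → (2.41640,4.62721) → ×s → (4.97476,9.52626) → (4.97,9.53)
v4: (0.5,-3.5) → rotate → (0.16931,3.53148) → ×s → (0.34857,7.27043) → (0.35,7.27)
v5: (-0.5,4) → rotate → (-0.26365,-4.02250) → ×s → (-0.54278,-8.28132) → (-0.54,-8.28)

Cross-section at z=2.75: (9.14,-7.00) (7.42,5.91) (4.97,9.53) (0.35,7.27) (-0.54,-8.28)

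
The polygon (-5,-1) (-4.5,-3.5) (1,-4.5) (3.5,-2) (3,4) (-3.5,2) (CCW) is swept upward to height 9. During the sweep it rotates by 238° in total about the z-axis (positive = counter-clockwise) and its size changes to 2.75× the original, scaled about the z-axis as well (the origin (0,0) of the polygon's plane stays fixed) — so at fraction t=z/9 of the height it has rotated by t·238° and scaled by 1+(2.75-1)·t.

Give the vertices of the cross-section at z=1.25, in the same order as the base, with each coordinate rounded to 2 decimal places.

Cross-section at z=1.25: (-4.53,-4.43) (-2.32,-6.70) (4.09,-4.01) (5.00,0.29) (0.41,6.20) (-5.00,-0.29)

t = z/height = 1.25/9 = 0.138889
s = 1 + (scale-1)·z/height = 1 + (2.75-1)·1.25/9 = 1.243056
θ = twist·z/height = 238°·1.25/9 = 33.0556° = 0.576928 rad
cos θ = 0.838142, sin θ = 0.545452 (intermediates below are computed at full precision and shown rounded to 5 d.p.)
v1: (-5,-1) → rotate → (-3.64526,-3.56540) → ×s → (-4.53126,-4.43199) → (-4.53,-4.43)
v2: (-4.5,-3.5) → rotate → (-1.86256,-5.38803) → ×s → (-2.31526,-6.69762) → (-2.32,-6.70)
v3: (1,-4.5) → rotate → (3.29268,-3.22619) → ×s → (4.09298,-4.01033) → (4.09,-4.01)
v4: (3.5,-2) → rotate → (4.02440,0.23280) → ×s → (5.00255,0.28938) → (5.00,0.29)
v5: (3,4) → rotate → (0.33262,4.98892) → ×s → (0.41346,6.20151) → (0.41,6.20)
v6: (-3.5,2) → rotate → (-4.02440,-0.23280) → ×s → (-5.00255,-0.28938) → (-5.00,-0.29)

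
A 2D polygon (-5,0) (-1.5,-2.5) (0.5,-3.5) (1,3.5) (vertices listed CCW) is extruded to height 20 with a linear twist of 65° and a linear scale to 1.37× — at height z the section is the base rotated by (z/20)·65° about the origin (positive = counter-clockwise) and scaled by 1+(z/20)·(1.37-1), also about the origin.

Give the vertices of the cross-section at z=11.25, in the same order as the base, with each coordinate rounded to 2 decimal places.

t = z/height = 11.25/20 = 0.5625
s = 1 + (scale-1)·z/height = 1 + (1.37-1)·11.25/20 = 1.208125
θ = twist·z/height = 65°·11.25/20 = 36.5625° = 0.638136 rad
cos θ = 0.803208, sin θ = 0.595699 (intermediates below are computed at full precision and shown rounded to 5 d.p.)
v1: (-5,0) → rotate → (-4.01604,-2.97850) → ×s → (-4.85188,-3.59840) → (-4.85,-3.60)
v2: (-1.5,-2.5) → rotate → (0.28444,-2.90157) → ×s → (0.34364,-3.50546) → (0.34,-3.51)
v3: (0.5,-3.5) → rotate → (2.48655,-2.51338) → ×s → (3.00406,-3.03647) → (3.00,-3.04)
v4: (1,3.5) → rotate → (-1.28174,3.40693) → ×s → (-1.54850,4.11599) → (-1.55,4.12)

Cross-section at z=11.25: (-4.85,-3.60) (0.34,-3.51) (3.00,-3.04) (-1.55,4.12)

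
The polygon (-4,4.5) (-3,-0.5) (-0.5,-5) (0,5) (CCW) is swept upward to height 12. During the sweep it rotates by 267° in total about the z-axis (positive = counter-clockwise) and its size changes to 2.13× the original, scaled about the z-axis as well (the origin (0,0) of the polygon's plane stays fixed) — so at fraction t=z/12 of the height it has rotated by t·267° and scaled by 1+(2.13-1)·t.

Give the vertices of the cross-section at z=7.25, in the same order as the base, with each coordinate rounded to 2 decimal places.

t = z/height = 7.25/12 = 0.604167
s = 1 + (scale-1)·z/height = 1 + (2.13-1)·7.25/12 = 1.682708
θ = twist·z/height = 267°·7.25/12 = 161.3125° = 2.815434 rad
cos θ = -0.947280, sin θ = 0.320406 (intermediates below are computed at full precision and shown rounded to 5 d.p.)
v1: (-4,4.5) → rotate → (2.34729,-5.54439) → ×s → (3.94981,-9.32958) → (3.95,-9.33)
v2: (-3,-0.5) → rotate → (3.00204,-0.48758) → ×s → (5.05156,-0.82045) → (5.05,-0.82)
v3: (-0.5,-5) → rotate → (2.07567,4.57620) → ×s → (3.49275,7.70041) → (3.49,7.70)
v4: (0,5) → rotate → (-1.60203,-4.73640) → ×s → (-2.69575,-7.96998) → (-2.70,-7.97)

Cross-section at z=7.25: (3.95,-9.33) (5.05,-0.82) (3.49,7.70) (-2.70,-7.97)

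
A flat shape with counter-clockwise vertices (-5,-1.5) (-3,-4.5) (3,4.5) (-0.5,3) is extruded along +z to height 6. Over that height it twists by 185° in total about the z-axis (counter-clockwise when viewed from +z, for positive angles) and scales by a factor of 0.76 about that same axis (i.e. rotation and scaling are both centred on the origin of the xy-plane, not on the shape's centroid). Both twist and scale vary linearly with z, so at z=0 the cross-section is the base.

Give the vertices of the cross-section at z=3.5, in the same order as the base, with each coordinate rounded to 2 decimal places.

Cross-section at z=3.5: (2.55,-3.69) (4.48,-1.26) (-4.48,1.26) (-2.32,-1.20)

t = z/height = 3.5/6 = 0.583333
s = 1 + (scale-1)·z/height = 1 + (0.76-1)·3.5/6 = 0.860000
θ = twist·z/height = 185°·3.5/6 = 107.9167° = 1.883501 rad
cos θ = -0.307633, sin θ = 0.951505 (intermediates below are computed at full precision and shown rounded to 5 d.p.)
v1: (-5,-1.5) → rotate → (2.96542,-4.29607) → ×s → (2.55027,-3.69462) → (2.55,-3.69)
v2: (-3,-4.5) → rotate → (5.20467,-1.47016) → ×s → (4.47602,-1.26434) → (4.48,-1.26)
v3: (3,4.5) → rotate → (-5.20467,1.47016) → ×s → (-4.47602,1.26434) → (-4.48,1.26)
v4: (-0.5,3) → rotate → (-2.70070,-1.39865) → ×s → (-2.32260,-1.20284) → (-2.32,-1.20)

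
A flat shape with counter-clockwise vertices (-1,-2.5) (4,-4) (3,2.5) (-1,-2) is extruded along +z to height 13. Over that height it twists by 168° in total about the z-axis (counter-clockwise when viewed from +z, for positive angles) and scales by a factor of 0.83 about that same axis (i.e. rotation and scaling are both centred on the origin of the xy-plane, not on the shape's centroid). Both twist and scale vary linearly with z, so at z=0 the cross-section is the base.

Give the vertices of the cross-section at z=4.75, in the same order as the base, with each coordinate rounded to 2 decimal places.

Cross-section at z=4.75: (1.61,-1.95) (5.09,1.50) (-0.71,3.59) (1.20,-1.72)

t = z/height = 4.75/13 = 0.365385
s = 1 + (scale-1)·z/height = 1 + (0.83-1)·4.75/13 = 0.937885
θ = twist·z/height = 168°·4.75/13 = 61.3846° = 1.071364 rad
cos θ = 0.478928, sin θ = 0.877854 (intermediates below are computed at full precision and shown rounded to 5 d.p.)
v1: (-1,-2.5) → rotate → (1.71571,-2.07517) → ×s → (1.60914,-1.94627) → (1.61,-1.95)
v2: (4,-4) → rotate → (5.42713,1.59571) → ×s → (5.09002,1.49659) → (5.09,1.50)
v3: (3,2.5) → rotate → (-0.75785,3.83088) → ×s → (-0.71078,3.59293) → (-0.71,3.59)
v4: (-1,-2) → rotate → (1.27678,-1.83571) → ×s → (1.19747,-1.72168) → (1.20,-1.72)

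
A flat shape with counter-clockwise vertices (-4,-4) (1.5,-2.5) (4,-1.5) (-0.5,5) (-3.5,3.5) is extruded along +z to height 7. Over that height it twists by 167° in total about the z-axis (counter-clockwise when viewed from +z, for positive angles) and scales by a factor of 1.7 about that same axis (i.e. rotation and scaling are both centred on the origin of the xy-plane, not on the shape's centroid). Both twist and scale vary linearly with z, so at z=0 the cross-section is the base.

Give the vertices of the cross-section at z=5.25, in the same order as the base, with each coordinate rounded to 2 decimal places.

t = z/height = 5.25/7 = 0.75
s = 1 + (scale-1)·z/height = 1 + (1.7-1)·5.25/7 = 1.525000
θ = twist·z/height = 167°·5.25/7 = 125.2500° = 2.186025 rad
cos θ = -0.577145, sin θ = 0.816642 (intermediates below are computed at full precision and shown rounded to 5 d.p.)
v1: (-4,-4) → rotate → (5.57515,-0.95799) → ×s → (8.50210,-1.46093) → (8.50,-1.46)
v2: (1.5,-2.5) → rotate → (1.17589,2.66783) → ×s → (1.79323,4.06843) → (1.79,4.07)
v3: (4,-1.5) → rotate → (-1.08362,4.13228) → ×s → (-1.65252,6.30173) → (-1.65,6.30)
v4: (-0.5,5) → rotate → (-3.79464,-3.29405) → ×s → (-5.78682,-5.02342) → (-5.79,-5.02)
v5: (-3.5,3.5) → rotate → (-0.83824,-4.87825) → ×s → (-1.27831,-7.43934) → (-1.28,-7.44)

Cross-section at z=5.25: (8.50,-1.46) (1.79,4.07) (-1.65,6.30) (-5.79,-5.02) (-1.28,-7.44)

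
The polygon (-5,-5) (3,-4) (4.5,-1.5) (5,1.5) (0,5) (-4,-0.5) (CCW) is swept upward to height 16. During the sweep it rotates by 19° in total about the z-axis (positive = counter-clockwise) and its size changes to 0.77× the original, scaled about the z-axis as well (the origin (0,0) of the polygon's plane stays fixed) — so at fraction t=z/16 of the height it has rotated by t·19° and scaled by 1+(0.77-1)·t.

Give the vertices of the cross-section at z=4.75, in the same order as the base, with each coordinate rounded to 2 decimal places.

Cross-section at z=4.75: (-4.18,-5.09) (3.15,-3.43) (4.31,-0.98) (4.50,1.85) (-0.46,4.64) (-3.66,-0.83)

t = z/height = 4.75/16 = 0.296875
s = 1 + (scale-1)·z/height = 1 + (0.77-1)·4.75/16 = 0.931719
θ = twist·z/height = 19°·4.75/16 = 5.6406° = 0.098447 rad
cos θ = 0.995158, sin θ = 0.098289 (intermediates below are computed at full precision and shown rounded to 5 d.p.)
v1: (-5,-5) → rotate → (-4.48435,-5.46723) → ×s → (-4.17815,-5.09392) → (-4.18,-5.09)
v2: (3,-4) → rotate → (3.37863,-3.68577) → ×s → (3.14793,-3.43410) → (3.15,-3.43)
v3: (4.5,-1.5) → rotate → (4.62564,-1.05044) → ×s → (4.30980,-0.97871) → (4.31,-0.98)
v4: (5,1.5) → rotate → (4.82836,1.98418) → ×s → (4.49867,1.84870) → (4.50,1.85)
v5: (0,5) → rotate → (-0.49144,4.97579) → ×s → (-0.45789,4.63604) → (-0.46,4.64)
v6: (-4,-0.5) → rotate → (-3.93149,-0.89073) → ×s → (-3.66304,-0.82991) → (-3.66,-0.83)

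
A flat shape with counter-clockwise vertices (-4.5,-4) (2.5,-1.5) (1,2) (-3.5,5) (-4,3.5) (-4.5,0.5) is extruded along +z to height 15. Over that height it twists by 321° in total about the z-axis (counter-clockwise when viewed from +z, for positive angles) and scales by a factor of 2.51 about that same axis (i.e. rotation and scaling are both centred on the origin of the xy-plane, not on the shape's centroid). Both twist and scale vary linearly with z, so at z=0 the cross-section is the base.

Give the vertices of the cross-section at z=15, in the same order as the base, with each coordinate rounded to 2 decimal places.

Cross-section at z=15: (-15.10,-0.69) (2.51,-6.87) (5.11,2.32) (1.07,15.28) (-2.27,13.15) (-7.99,8.08)

t = z/height = 15/15 = 1
s = 1 + (scale-1)·z/height = 1 + (2.51-1)·15/15 = 2.510000
θ = twist·z/height = 321°·15/15 = 321.0000° = 5.602507 rad
cos θ = 0.777146, sin θ = -0.629320 (intermediates below are computed at full precision and shown rounded to 5 d.p.)
v1: (-4.5,-4) → rotate → (-6.01444,-0.27664) → ×s → (-15.09624,-0.69437) → (-15.10,-0.69)
v2: (2.5,-1.5) → rotate → (0.99888,-2.73902) → ×s → (2.50720,-6.87494) → (2.51,-6.87)
v3: (1,2) → rotate → (2.03579,0.92497) → ×s → (5.10982,2.32168) → (5.11,2.32)
v4: (-3.5,5) → rotate → (0.42659,6.08835) → ×s → (1.07074,15.28176) → (1.07,15.28)
v5: (-4,3.5) → rotate → (-0.90596,5.23729) → ×s → (-2.27397,13.14560) → (-2.27,13.15)
v6: (-4.5,0.5) → rotate → (-3.18250,3.22051) → ×s → (-7.98807,8.08349) → (-7.99,8.08)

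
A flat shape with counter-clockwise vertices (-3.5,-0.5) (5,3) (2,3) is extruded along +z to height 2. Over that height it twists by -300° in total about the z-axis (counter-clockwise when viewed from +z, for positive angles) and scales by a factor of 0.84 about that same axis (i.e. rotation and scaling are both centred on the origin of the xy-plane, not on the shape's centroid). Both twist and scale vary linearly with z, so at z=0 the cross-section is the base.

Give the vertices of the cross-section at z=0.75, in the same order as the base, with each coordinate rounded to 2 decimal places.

t = z/height = 0.75/2 = 0.375
s = 1 + (scale-1)·z/height = 1 + (0.84-1)·0.75/2 = 0.940000
θ = twist·z/height = -300°·0.75/2 = -112.5000° = -1.963495 rad
cos θ = -0.382683, sin θ = -0.923880 (intermediates below are computed at full precision and shown rounded to 5 d.p.)
v1: (-3.5,-0.5) → rotate → (0.87745,3.42492) → ×s → (0.82481,3.21942) → (0.82,3.22)
v2: (5,3) → rotate → (0.85822,-5.76745) → ×s → (0.80673,-5.42140) → (0.81,-5.42)
v3: (2,3) → rotate → (2.00627,-2.99581) → ×s → (1.88590,-2.81606) → (1.89,-2.82)

Cross-section at z=0.75: (0.82,3.22) (0.81,-5.42) (1.89,-2.82)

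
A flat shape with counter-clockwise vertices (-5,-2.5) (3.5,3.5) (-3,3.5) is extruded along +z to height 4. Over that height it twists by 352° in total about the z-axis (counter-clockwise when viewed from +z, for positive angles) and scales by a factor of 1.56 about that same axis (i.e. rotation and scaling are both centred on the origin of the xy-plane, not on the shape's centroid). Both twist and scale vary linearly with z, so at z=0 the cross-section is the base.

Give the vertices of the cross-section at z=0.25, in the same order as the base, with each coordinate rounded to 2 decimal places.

Cross-section at z=0.25: (-3.83,-4.34) (2.00,4.72) (-4.24,2.20)

t = z/height = 0.25/4 = 0.0625
s = 1 + (scale-1)·z/height = 1 + (1.56-1)·0.25/4 = 1.035000
θ = twist·z/height = 352°·0.25/4 = 22.0000° = 0.383972 rad
cos θ = 0.927184, sin θ = 0.374607 (intermediates below are computed at full precision and shown rounded to 5 d.p.)
v1: (-5,-2.5) → rotate → (-3.69940,-4.19099) → ×s → (-3.82888,-4.33768) → (-3.83,-4.34)
v2: (3.5,3.5) → rotate → (1.93402,4.55627) → ×s → (2.00171,4.71574) → (2.00,4.72)
v3: (-3,3.5) → rotate → (-4.09267,2.12132) → ×s → (-4.23592,2.19557) → (-4.24,2.20)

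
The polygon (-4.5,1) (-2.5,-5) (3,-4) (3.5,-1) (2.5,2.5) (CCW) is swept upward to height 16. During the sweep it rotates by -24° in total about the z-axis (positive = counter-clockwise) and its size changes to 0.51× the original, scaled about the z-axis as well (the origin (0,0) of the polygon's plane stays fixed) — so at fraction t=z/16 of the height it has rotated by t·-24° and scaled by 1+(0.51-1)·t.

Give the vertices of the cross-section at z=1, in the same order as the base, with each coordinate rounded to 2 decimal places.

Cross-section at z=1: (-4.34,1.08) (-2.55,-4.78) (2.81,-3.95) (3.37,-1.06) (2.49,2.36)

t = z/height = 1/16 = 0.0625
s = 1 + (scale-1)·z/height = 1 + (0.51-1)·1/16 = 0.969375
θ = twist·z/height = -24°·1/16 = -1.5000° = -0.026180 rad
cos θ = 0.999657, sin θ = -0.026177 (intermediates below are computed at full precision and shown rounded to 5 d.p.)
v1: (-4.5,1) → rotate → (-4.47228,1.11745) → ×s → (-4.33532,1.08323) → (-4.34,1.08)
v2: (-2.5,-5) → rotate → (-2.63003,-4.93284) → ×s → (-2.54948,-4.78178) → (-2.55,-4.78)
v3: (3,-4) → rotate → (2.89426,-4.07716) → ×s → (2.80563,-3.95230) → (2.81,-3.95)
v4: (3.5,-1) → rotate → (3.47262,-1.09128) → ×s → (3.36627,-1.05786) → (3.37,-1.06)
v5: (2.5,2.5) → rotate → (2.56459,2.43370) → ×s → (2.48605,2.35917) → (2.49,2.36)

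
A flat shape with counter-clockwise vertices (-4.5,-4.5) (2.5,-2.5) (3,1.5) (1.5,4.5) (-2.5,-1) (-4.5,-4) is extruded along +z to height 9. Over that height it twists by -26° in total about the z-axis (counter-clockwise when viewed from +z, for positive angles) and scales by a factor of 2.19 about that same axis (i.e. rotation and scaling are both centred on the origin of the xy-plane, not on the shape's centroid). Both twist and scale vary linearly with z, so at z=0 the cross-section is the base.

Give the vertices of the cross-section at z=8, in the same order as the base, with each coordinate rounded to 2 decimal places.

Cross-section at z=8: (-12.15,-4.88) (2.71,-6.75) (6.89,0.42) (6.47,7.31) (-5.54,0.13) (-11.75,-3.94)

t = z/height = 8/9 = 0.888889
s = 1 + (scale-1)·z/height = 1 + (2.19-1)·8/9 = 2.057778
θ = twist·z/height = -26°·8/9 = -23.1111° = -0.403365 rad
cos θ = 0.919745, sin θ = -0.392515 (intermediates below are computed at full precision and shown rounded to 5 d.p.)
v1: (-4.5,-4.5) → rotate → (-5.90517,-2.37253) → ×s → (-12.15154,-4.88215) → (-12.15,-4.88)
v2: (2.5,-2.5) → rotate → (1.31807,-3.28065) → ×s → (2.71230,-6.75085) → (2.71,-6.75)
v3: (3,1.5) → rotate → (3.34801,0.20207) → ×s → (6.88946,0.41582) → (6.89,0.42)
v4: (1.5,4.5) → rotate → (3.14594,3.55008) → ×s → (6.47364,7.30528) → (6.47,7.31)
v5: (-2.5,-1) → rotate → (-2.69188,0.06154) → ×s → (-5.53929,0.12664) → (-5.54,0.13)
v6: (-4.5,-4) → rotate → (-5.70892,-1.91266) → ×s → (-11.74768,-3.93583) → (-11.75,-3.94)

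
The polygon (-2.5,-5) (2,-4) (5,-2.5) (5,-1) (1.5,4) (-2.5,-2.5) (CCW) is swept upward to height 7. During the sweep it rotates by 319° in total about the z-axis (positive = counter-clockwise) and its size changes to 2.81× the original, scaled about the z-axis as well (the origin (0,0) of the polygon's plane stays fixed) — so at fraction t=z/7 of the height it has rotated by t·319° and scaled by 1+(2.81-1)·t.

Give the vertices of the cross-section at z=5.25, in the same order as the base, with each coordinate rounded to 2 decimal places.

t = z/height = 5.25/7 = 0.75
s = 1 + (scale-1)·z/height = 1 + (2.81-1)·5.25/7 = 2.357500
θ = twist·z/height = 319°·5.25/7 = 239.2500° = 4.175700 rad
cos θ = -0.511293, sin θ = -0.859406 (intermediates below are computed at full precision and shown rounded to 5 d.p.)
v1: (-2.5,-5) → rotate → (-3.01880,4.70498) → ×s → (-7.11682,11.09199) → (-7.12,11.09)
v2: (2,-4) → rotate → (-4.46021,0.32636) → ×s → (-10.51495,0.76939) → (-10.51,0.77)
v3: (5,-2.5) → rotate → (-4.70498,-3.01880) → ×s → (-11.09199,-7.11682) → (-11.09,-7.12)
v4: (5,-1) → rotate → (-3.41587,-3.78574) → ×s → (-8.05292,-8.92488) → (-8.05,-8.92)
v5: (1.5,4) → rotate → (2.67069,-3.33428) → ×s → (6.29614,-7.86057) → (6.30,-7.86)
v6: (-2.5,-2.5) → rotate → (-0.87028,3.42675) → ×s → (-2.05169,8.07856) → (-2.05,8.08)

Cross-section at z=5.25: (-7.12,11.09) (-10.51,0.77) (-11.09,-7.12) (-8.05,-8.92) (6.30,-7.86) (-2.05,8.08)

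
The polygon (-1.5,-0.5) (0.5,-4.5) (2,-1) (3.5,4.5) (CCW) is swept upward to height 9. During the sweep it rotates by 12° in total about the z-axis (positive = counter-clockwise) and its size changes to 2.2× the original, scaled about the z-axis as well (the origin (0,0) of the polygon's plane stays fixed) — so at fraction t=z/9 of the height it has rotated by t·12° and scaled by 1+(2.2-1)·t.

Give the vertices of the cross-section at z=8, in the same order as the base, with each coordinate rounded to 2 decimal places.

t = z/height = 8/9 = 0.888889
s = 1 + (scale-1)·z/height = 1 + (2.2-1)·8/9 = 2.066667
θ = twist·z/height = 12°·8/9 = 10.6667° = 0.186168 rad
cos θ = 0.982721, sin θ = 0.185095 (intermediates below are computed at full precision and shown rounded to 5 d.p.)
v1: (-1.5,-0.5) → rotate → (-1.38153,-0.76900) → ×s → (-2.85517,-1.58927) → (-2.86,-1.59)
v2: (0.5,-4.5) → rotate → (1.32429,-4.32970) → ×s → (2.73686,-8.94804) → (2.74,-8.95)
v3: (2,-1) → rotate → (2.15054,-0.61253) → ×s → (4.44444,-1.26590) → (4.44,-1.27)
v4: (3.5,4.5) → rotate → (2.60660,5.07008) → ×s → (5.38696,10.47816) → (5.39,10.48)

Cross-section at z=8: (-2.86,-1.59) (2.74,-8.95) (4.44,-1.27) (5.39,10.48)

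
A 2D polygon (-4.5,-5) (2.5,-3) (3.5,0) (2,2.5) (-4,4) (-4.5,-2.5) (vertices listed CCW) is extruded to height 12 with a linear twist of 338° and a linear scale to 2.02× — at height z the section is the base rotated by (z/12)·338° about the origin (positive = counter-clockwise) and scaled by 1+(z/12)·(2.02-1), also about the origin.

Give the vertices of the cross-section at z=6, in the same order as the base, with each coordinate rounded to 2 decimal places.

t = z/height = 6/12 = 0.5
s = 1 + (scale-1)·z/height = 1 + (2.02-1)·6/12 = 1.510000
θ = twist·z/height = 338°·6/12 = 169.0000° = 2.949606 rad
cos θ = -0.981627, sin θ = 0.190809 (intermediates below are computed at full precision and shown rounded to 5 d.p.)
v1: (-4.5,-5) → rotate → (5.37137,4.04950) → ×s → (8.11076,6.11474) → (8.11,6.11)
v2: (2.5,-3) → rotate → (-1.88164,3.42190) → ×s → (-2.84128,5.16708) → (-2.84,5.17)
v3: (3.5,0) → rotate → (-3.43570,0.66783) → ×s → (-5.18790,1.00843) → (-5.19,1.01)
v4: (2,2.5) → rotate → (-2.44028,-2.07245) → ×s → (-3.68482,-3.12940) → (-3.68,-3.13)
v5: (-4,4) → rotate → (3.16327,-4.68974) → ×s → (4.77654,-7.08151) → (4.78,-7.08)
v6: (-4.5,-2.5) → rotate → (4.89434,1.59543) → ×s → (7.39046,2.40910) → (7.39,2.41)

Cross-section at z=6: (8.11,6.11) (-2.84,5.17) (-5.19,1.01) (-3.68,-3.13) (4.78,-7.08) (7.39,2.41)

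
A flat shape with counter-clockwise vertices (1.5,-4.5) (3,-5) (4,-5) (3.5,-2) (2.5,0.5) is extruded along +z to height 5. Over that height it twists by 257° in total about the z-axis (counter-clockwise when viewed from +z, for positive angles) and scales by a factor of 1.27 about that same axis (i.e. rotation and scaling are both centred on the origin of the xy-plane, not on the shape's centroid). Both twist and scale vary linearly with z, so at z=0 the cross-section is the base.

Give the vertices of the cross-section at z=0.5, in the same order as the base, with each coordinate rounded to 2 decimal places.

t = z/height = 0.5/5 = 0.1
s = 1 + (scale-1)·z/height = 1 + (1.27-1)·0.5/5 = 1.027000
θ = twist·z/height = 257°·0.5/5 = 25.7000° = 0.448550 rad
cos θ = 0.901077, sin θ = 0.433659 (intermediates below are computed at full precision and shown rounded to 5 d.p.)
v1: (1.5,-4.5) → rotate → (3.30308,-3.40436) → ×s → (3.39226,-3.49628) → (3.39,-3.50)
v2: (3,-5) → rotate → (4.87153,-3.20441) → ×s → (5.00306,-3.29093) → (5.00,-3.29)
v3: (4,-5) → rotate → (5.77260,-2.77075) → ×s → (5.92846,-2.84556) → (5.93,-2.85)
v4: (3.5,-2) → rotate → (4.02109,-0.28435) → ×s → (4.12966,-0.29202) → (4.13,-0.29)
v5: (2.5,0.5) → rotate → (2.03586,1.53469) → ×s → (2.09083,1.57612) → (2.09,1.58)

Cross-section at z=0.5: (3.39,-3.50) (5.00,-3.29) (5.93,-2.85) (4.13,-0.29) (2.09,1.58)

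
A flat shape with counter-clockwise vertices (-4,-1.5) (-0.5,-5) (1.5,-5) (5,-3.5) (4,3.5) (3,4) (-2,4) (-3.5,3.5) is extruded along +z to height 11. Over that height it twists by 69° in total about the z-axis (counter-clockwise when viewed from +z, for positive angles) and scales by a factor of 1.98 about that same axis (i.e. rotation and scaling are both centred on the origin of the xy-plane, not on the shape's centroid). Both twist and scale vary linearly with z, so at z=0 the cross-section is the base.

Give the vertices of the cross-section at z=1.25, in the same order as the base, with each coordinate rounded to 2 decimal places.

t = z/height = 1.25/11 = 0.113636
s = 1 + (scale-1)·z/height = 1 + (1.98-1)·1.25/11 = 1.111364
θ = twist·z/height = 69°·1.25/11 = 7.8409° = 0.136850 rad
cos θ = 0.990651, sin θ = 0.136423 (intermediates below are computed at full precision and shown rounded to 5 d.p.)
v1: (-4,-1.5) → rotate → (-3.75797,-2.03167) → ×s → (-4.17647,-2.25792) → (-4.18,-2.26)
v2: (-0.5,-5) → rotate → (0.18679,-5.02146) → ×s → (0.20759,-5.58067) → (0.21,-5.58)
v3: (1.5,-5) → rotate → (2.16809,-4.74862) → ×s → (2.40954,-5.27744) → (2.41,-5.28)
v4: (5,-3.5) → rotate → (5.43073,-2.78516) → ×s → (6.03552,-3.09533) → (6.04,-3.10)
v5: (4,3.5) → rotate → (3.48512,4.01297) → ×s → (3.87324,4.45987) → (3.87,4.46)
v6: (3,4) → rotate → (2.42626,4.37187) → ×s → (2.69646,4.85874) → (2.70,4.86)
v7: (-2,4) → rotate → (-2.52699,3.68976) → ×s → (-2.80841,4.10066) → (-2.81,4.10)
v8: (-3.5,3.5) → rotate → (-3.94476,2.98980) → ×s → (-4.38406,3.32275) → (-4.38,3.32)

Cross-section at z=1.25: (-4.18,-2.26) (0.21,-5.58) (2.41,-5.28) (6.04,-3.10) (3.87,4.46) (2.70,4.86) (-2.81,4.10) (-4.38,3.32)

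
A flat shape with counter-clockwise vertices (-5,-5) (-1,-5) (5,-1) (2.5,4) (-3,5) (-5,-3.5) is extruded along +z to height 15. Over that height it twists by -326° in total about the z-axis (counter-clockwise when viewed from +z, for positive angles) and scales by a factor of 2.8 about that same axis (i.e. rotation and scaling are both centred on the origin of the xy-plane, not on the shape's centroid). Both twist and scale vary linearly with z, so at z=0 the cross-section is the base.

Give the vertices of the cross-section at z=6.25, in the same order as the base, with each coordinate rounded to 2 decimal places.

t = z/height = 6.25/15 = 0.416667
s = 1 + (scale-1)·z/height = 1 + (2.8-1)·6.25/15 = 1.750000
θ = twist·z/height = -326°·6.25/15 = -135.8333° = -2.370739 rad
cos θ = -0.717316, sin θ = -0.696748 (intermediates below are computed at full precision and shown rounded to 5 d.p.)
v1: (-5,-5) → rotate → (0.10284,7.07032) → ×s → (0.17997,12.37306) → (0.18,12.37)
v2: (-1,-5) → rotate → (-2.76642,4.28333) → ×s → (-4.84124,7.49582) → (-4.84,7.50)
v3: (5,-1) → rotate → (-4.28333,-2.76642) → ×s → (-7.49582,-4.84124) → (-7.50,-4.84)
v4: (2.5,4) → rotate → (0.99370,-4.61113) → ×s → (1.73898,-8.06948) → (1.74,-8.07)
v5: (-3,5) → rotate → (5.63569,-1.49634) → ×s → (9.86245,-2.61859) → (9.86,-2.62)
v6: (-5,-3.5) → rotate → (1.14796,5.99435) → ×s → (2.00893,10.49011) → (2.01,10.49)

Cross-section at z=6.25: (0.18,12.37) (-4.84,7.50) (-7.50,-4.84) (1.74,-8.07) (9.86,-2.62) (2.01,10.49)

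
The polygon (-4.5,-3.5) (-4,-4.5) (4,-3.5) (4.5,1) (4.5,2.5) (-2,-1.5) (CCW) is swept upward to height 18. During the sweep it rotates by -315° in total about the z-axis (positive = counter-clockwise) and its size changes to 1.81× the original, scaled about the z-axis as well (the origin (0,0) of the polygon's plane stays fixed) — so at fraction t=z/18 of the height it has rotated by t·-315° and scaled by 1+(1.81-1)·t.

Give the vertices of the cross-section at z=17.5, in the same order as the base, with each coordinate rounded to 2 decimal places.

Cross-section at z=17.5: (0.29,-10.19) (2.26,-10.52) (9.27,2.07) (3.31,7.54) (1.15,9.13) (0.05,-4.47)

t = z/height = 17.5/18 = 0.972222
s = 1 + (scale-1)·z/height = 1 + (1.81-1)·17.5/18 = 1.787500
θ = twist·z/height = -315°·17.5/18 = -306.2500° = -5.345071 rad
cos θ = 0.591310, sin θ = 0.806445 (intermediates below are computed at full precision and shown rounded to 5 d.p.)
v1: (-4.5,-3.5) → rotate → (0.16166,-5.69858) → ×s → (0.28897,-10.18622) → (0.29,-10.19)
v2: (-4,-4.5) → rotate → (1.26376,-5.88667) → ×s → (2.25897,-10.52243) → (2.26,-10.52)
v3: (4,-3.5) → rotate → (5.18779,1.15619) → ×s → (9.27318,2.06670) → (9.27,2.07)
v4: (4.5,1) → rotate → (1.85445,4.22031) → ×s → (3.31483,7.54380) → (3.31,7.54)
v5: (4.5,2.5) → rotate → (0.64478,5.10727) → ×s → (1.15255,9.12925) → (1.15,9.13)
v6: (-2,-1.5) → rotate → (0.02705,-2.49985) → ×s → (0.04835,-4.46849) → (0.05,-4.47)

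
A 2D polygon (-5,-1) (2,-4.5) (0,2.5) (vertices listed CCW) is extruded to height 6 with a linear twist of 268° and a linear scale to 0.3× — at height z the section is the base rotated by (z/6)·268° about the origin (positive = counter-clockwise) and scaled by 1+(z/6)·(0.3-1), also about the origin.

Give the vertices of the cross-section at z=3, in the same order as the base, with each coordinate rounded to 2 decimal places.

t = z/height = 3/6 = 0.5
s = 1 + (scale-1)·z/height = 1 + (0.3-1)·3/6 = 0.650000
θ = twist·z/height = 268°·3/6 = 134.0000° = 2.338741 rad
cos θ = -0.694658, sin θ = 0.719340 (intermediates below are computed at full precision and shown rounded to 5 d.p.)
v1: (-5,-1) → rotate → (4.19263,-2.90204) → ×s → (2.72521,-1.88633) → (2.73,-1.89)
v2: (2,-4.5) → rotate → (1.84771,4.56464) → ×s → (1.20101,2.96702) → (1.20,2.97)
v3: (0,2.5) → rotate → (-1.79835,-1.73665) → ×s → (-1.16893,-1.12882) → (-1.17,-1.13)

Cross-section at z=3: (2.73,-1.89) (1.20,2.97) (-1.17,-1.13)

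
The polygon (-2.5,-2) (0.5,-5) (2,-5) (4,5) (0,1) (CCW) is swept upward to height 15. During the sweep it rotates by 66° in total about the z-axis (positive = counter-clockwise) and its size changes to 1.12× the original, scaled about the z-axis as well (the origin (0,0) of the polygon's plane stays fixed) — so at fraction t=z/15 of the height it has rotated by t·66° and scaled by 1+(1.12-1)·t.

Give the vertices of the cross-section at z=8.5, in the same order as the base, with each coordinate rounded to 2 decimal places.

Cross-section at z=8.5: (-0.82,-3.32) (3.67,-3.92) (4.94,-2.94) (0.15,6.84) (-0.65,0.85)

t = z/height = 8.5/15 = 0.566667
s = 1 + (scale-1)·z/height = 1 + (1.12-1)·8.5/15 = 1.068000
θ = twist·z/height = 66°·8.5/15 = 37.4000° = 0.652753 rad
cos θ = 0.794415, sin θ = 0.607376 (intermediates below are computed at full precision and shown rounded to 5 d.p.)
v1: (-2.5,-2) → rotate → (-0.77128,-3.10727) → ×s → (-0.82373,-3.31856) → (-0.82,-3.32)
v2: (0.5,-5) → rotate → (3.43409,-3.66839) → ×s → (3.66760,-3.91784) → (3.67,-3.92)
v3: (2,-5) → rotate → (4.62571,-2.75732) → ×s → (4.94026,-2.94482) → (4.94,-2.94)
v4: (4,5) → rotate → (0.14078,6.40158) → ×s → (0.15035,6.83688) → (0.15,6.84)
v5: (0,1) → rotate → (-0.60738,0.79441) → ×s → (-0.64868,0.84843) → (-0.65,0.85)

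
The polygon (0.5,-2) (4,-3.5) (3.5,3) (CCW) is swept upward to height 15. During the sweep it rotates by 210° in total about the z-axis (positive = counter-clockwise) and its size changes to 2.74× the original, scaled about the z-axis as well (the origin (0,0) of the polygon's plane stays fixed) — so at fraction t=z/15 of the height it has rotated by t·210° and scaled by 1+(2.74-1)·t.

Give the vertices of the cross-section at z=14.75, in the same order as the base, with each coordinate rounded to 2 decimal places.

t = z/height = 14.75/15 = 0.983333
s = 1 + (scale-1)·z/height = 1 + (2.74-1)·14.75/15 = 2.711000
θ = twist·z/height = 210°·14.75/15 = 206.5000° = 3.604105 rad
cos θ = -0.894934, sin θ = -0.446198 (intermediates below are computed at full precision and shown rounded to 5 d.p.)
v1: (0.5,-2) → rotate → (-1.33986,1.56677) → ×s → (-3.63237,4.24751) → (-3.63,4.25)
v2: (4,-3.5) → rotate → (-5.14143,1.34748) → ×s → (-13.93842,3.65302) → (-13.94,3.65)
v3: (3.5,3) → rotate → (-1.79368,-4.24650) → ×s → (-4.86266,-11.51225) → (-4.86,-11.51)

Cross-section at z=14.75: (-3.63,4.25) (-13.94,3.65) (-4.86,-11.51)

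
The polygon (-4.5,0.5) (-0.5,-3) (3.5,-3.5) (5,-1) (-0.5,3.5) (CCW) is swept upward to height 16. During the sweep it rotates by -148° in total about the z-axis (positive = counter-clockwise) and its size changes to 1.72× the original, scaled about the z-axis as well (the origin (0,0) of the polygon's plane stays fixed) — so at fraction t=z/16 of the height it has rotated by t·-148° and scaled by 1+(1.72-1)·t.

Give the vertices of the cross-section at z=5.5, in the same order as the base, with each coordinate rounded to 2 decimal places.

Cross-section at z=5.5: (-3.06,4.75) (-3.30,-1.88) (-0.63,-6.14) (2.97,-5.63) (2.99,3.24)

t = z/height = 5.5/16 = 0.34375
s = 1 + (scale-1)·z/height = 1 + (1.72-1)·5.5/16 = 1.247500
θ = twist·z/height = -148°·5.5/16 = -50.8750° = -0.887936 rad
cos θ = 0.631014, sin θ = -0.775771 (intermediates below are computed at full precision and shown rounded to 5 d.p.)
v1: (-4.5,0.5) → rotate → (-2.45168,3.80648) → ×s → (-3.05847,4.74858) → (-3.06,4.75)
v2: (-0.5,-3) → rotate → (-2.64282,-1.50516) → ×s → (-3.29692,-1.87768) → (-3.30,-1.88)
v3: (3.5,-3.5) → rotate → (-0.50665,-4.92375) → ×s → (-0.63204,-6.14238) → (-0.63,-6.14)
v4: (5,-1) → rotate → (2.37930,-4.50987) → ×s → (2.96818,-5.62606) → (2.97,-5.63)
v5: (-0.5,3.5) → rotate → (2.39969,2.59644) → ×s → (2.99362,3.23905) → (2.99,3.24)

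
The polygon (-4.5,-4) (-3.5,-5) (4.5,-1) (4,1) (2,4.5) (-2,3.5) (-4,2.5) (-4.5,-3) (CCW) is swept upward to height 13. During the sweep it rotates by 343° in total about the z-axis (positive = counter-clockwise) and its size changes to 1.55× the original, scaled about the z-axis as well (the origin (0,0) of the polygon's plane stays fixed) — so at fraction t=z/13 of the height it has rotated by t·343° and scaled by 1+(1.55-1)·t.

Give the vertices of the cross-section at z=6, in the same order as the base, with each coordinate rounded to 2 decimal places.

Cross-section at z=6: (7.10,2.57) (6.39,4.20) (-4.78,3.25) (-5.12,0.69) (-4.42,-4.32) (0.71,-5.00) (3.50,-4.77) (6.63,1.41)

t = z/height = 6/13 = 0.461538
s = 1 + (scale-1)·z/height = 1 + (1.55-1)·6/13 = 1.253846
θ = twist·z/height = 343°·6/13 = 158.3077° = 2.762990 rad
cos θ = -0.929182, sin θ = 0.369622 (intermediates below are computed at full precision and shown rounded to 5 d.p.)
v1: (-4.5,-4) → rotate → (5.65981,2.05343) → ×s → (7.09653,2.57469) → (7.10,2.57)
v2: (-3.5,-5) → rotate → (5.10025,3.35223) → ×s → (6.39493,4.20319) → (6.39,4.20)
v3: (4.5,-1) → rotate → (-3.81170,2.59248) → ×s → (-4.77928,3.25057) → (-4.78,3.25)
v4: (4,1) → rotate → (-4.08635,0.54931) → ×s → (-5.12366,0.68875) → (-5.12,0.69)
v5: (2,4.5) → rotate → (-3.52166,-3.44208) → ×s → (-4.41562,-4.31583) → (-4.42,-4.32)
v6: (-2,3.5) → rotate → (0.56469,-3.99138) → ×s → (0.70803,-5.00458) → (0.71,-5.00)
v7: (-4,2.5) → rotate → (2.79267,-3.80144) → ×s → (3.50158,-4.76643) → (3.50,-4.77)
v8: (-4.5,-3) → rotate → (5.29019,1.12425) → ×s → (6.63308,1.40963) → (6.63,1.41)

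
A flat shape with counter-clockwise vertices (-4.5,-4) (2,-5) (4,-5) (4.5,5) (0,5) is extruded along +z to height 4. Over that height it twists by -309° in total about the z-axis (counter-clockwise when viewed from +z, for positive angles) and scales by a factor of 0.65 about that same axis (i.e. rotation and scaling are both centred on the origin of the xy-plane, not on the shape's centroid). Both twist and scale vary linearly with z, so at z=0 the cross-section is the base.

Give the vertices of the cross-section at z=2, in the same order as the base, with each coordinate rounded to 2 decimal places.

Cross-section at z=2: (1.93,4.58) (-3.27,3.01) (-4.75,2.30) (-1.57,-5.32) (1.78,-3.72)

t = z/height = 2/4 = 0.5
s = 1 + (scale-1)·z/height = 1 + (0.65-1)·2/4 = 0.825000
θ = twist·z/height = -309°·2/4 = -154.5000° = -2.696534 rad
cos θ = -0.902585, sin θ = -0.430511 (intermediates below are computed at full precision and shown rounded to 5 d.p.)
v1: (-4.5,-4) → rotate → (2.33959,5.54764) → ×s → (1.93016,4.57680) → (1.93,4.58)
v2: (2,-5) → rotate → (-3.95773,3.65190) → ×s → (-3.26512,3.01282) → (-3.27,3.01)
v3: (4,-5) → rotate → (-5.76290,2.79088) → ×s → (-4.75439,2.30248) → (-4.75,2.30)
v4: (4.5,5) → rotate → (-1.90908,-6.45023) → ×s → (-1.57499,-5.32144) → (-1.57,-5.32)
v5: (0,5) → rotate → (2.15256,-4.51293) → ×s → (1.77586,-3.72316) → (1.78,-3.72)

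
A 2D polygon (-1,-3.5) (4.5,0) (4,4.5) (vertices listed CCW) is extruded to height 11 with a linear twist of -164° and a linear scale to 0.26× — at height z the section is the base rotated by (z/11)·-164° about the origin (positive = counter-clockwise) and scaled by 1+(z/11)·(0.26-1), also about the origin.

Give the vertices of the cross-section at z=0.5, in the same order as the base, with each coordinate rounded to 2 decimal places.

t = z/height = 0.5/11 = 0.0454545
s = 1 + (scale-1)·z/height = 1 + (0.26-1)·0.5/11 = 0.966364
θ = twist·z/height = -164°·0.5/11 = -7.4545° = -0.130106 rad
cos θ = 0.991548, sin θ = -0.129740 (intermediates below are computed at full precision and shown rounded to 5 d.p.)
v1: (-1,-3.5) → rotate → (-1.44564,-3.34068) → ×s → (-1.39701,-3.22831) → (-1.40,-3.23)
v2: (4.5,0) → rotate → (4.46197,-0.58383) → ×s → (4.31188,-0.56419) → (4.31,-0.56)
v3: (4,4.5) → rotate → (4.55002,3.94301) → ×s → (4.39697,3.81038) → (4.40,3.81)

Cross-section at z=0.5: (-1.40,-3.23) (4.31,-0.56) (4.40,3.81)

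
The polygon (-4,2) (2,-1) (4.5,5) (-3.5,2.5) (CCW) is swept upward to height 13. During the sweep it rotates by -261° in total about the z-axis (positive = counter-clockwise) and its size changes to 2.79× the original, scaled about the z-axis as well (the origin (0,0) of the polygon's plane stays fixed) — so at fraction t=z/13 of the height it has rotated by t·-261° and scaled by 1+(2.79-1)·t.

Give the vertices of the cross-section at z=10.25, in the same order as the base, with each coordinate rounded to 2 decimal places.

Cross-section at z=10.25: (6.59,-8.54) (-3.29,4.27) (-15.02,-6.14) (4.98,-9.10)

t = z/height = 10.25/13 = 0.788462
s = 1 + (scale-1)·z/height = 1 + (2.79-1)·10.25/13 = 2.411346
θ = twist·z/height = -261°·10.25/13 = -205.7885° = -3.591686 rad
cos θ = -0.900406, sin θ = 0.435050 (intermediates below are computed at full precision and shown rounded to 5 d.p.)
v1: (-4,2) → rotate → (2.73153,-3.54101) → ×s → (6.58665,-8.53861) → (6.59,-8.54)
v2: (2,-1) → rotate → (-1.36576,1.77051) → ×s → (-3.29333,4.26930) → (-3.29,4.27)
v3: (4.5,5) → rotate → (-6.22708,-2.54431) → ×s → (-15.01564,-6.13521) → (-15.02,-6.14)
v4: (-3.5,2.5) → rotate → (2.06380,-3.77369) → ×s → (4.97653,-9.09967) → (4.98,-9.10)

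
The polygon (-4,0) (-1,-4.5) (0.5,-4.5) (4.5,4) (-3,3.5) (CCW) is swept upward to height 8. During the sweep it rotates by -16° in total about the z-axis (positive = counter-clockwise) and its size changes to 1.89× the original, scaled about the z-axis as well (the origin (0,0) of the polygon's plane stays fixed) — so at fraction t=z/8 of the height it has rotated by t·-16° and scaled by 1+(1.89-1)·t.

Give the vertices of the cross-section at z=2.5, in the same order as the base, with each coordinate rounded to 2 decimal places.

t = z/height = 2.5/8 = 0.3125
s = 1 + (scale-1)·z/height = 1 + (1.89-1)·2.5/8 = 1.278125
θ = twist·z/height = -16°·2.5/8 = -5.0000° = -0.087266 rad
cos θ = 0.996195, sin θ = -0.087156 (intermediates below are computed at full precision and shown rounded to 5 d.p.)
v1: (-4,0) → rotate → (-3.98478,0.34862) → ×s → (-5.09305,0.44558) → (-5.09,0.45)
v2: (-1,-4.5) → rotate → (-1.38840,-4.39572) → ×s → (-1.77454,-5.61828) → (-1.77,-5.62)
v3: (0.5,-4.5) → rotate → (0.10590,-4.52645) → ×s → (0.13535,-5.78537) → (0.14,-5.79)
v4: (4.5,4) → rotate → (4.83150,3.59258) → ×s → (6.17526,4.59176) → (6.18,4.59)
v5: (-3,3.5) → rotate → (-2.68354,3.74815) → ×s → (-3.42990,4.79060) → (-3.43,4.79)

Cross-section at z=2.5: (-5.09,0.45) (-1.77,-5.62) (0.14,-5.79) (6.18,4.59) (-3.43,4.79)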